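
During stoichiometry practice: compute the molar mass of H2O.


M(H2O) = 2×1.008 + 1×16.0
= 2.02 + 16.0
= 18.02 g/mol

18.02 g/mol


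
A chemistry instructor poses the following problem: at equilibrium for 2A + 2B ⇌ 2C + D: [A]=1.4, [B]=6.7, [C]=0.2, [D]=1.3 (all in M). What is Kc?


Kc = [C]^2[D]/([A]^2[B]^2)
= (0.2^2 × 1.3^1)/(1.4^2 × 6.7^2)
= 0.052/87.9844
= 5.910×10^-4

5.910×10^-4


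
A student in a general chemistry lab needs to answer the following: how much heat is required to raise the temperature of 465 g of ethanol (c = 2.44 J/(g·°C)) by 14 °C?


q = mcΔT = 465 × 2.44 × 14
= 15884.40 J

15884.40 J


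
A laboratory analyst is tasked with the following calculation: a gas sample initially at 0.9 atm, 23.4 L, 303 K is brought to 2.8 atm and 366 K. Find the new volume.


P1V1/T1 = P2V2/T2
V2 = P1V1T2/(T1P2)
= 0.9×23.4×366/(303×2.8)
= 9.085 L

9.085 L


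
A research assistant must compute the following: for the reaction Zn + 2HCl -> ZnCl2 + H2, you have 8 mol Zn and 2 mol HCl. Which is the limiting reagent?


Mole ratio available / coefficient:
  Zn: 8/1 = 8.000
  HCl: 2/2 = 1.000
Smaller ratio is limiting.

HCl


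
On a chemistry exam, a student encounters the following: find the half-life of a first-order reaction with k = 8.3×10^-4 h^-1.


t½ = ln2/k = 0.693147/(8.3×10^-4 h^-1)
= 835.1 h

835.1 h


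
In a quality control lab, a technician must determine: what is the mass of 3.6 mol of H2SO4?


M(H2SO4) = 98.09 g/mol
mass = n × M = 3.6 × 98.09 = 353.12 g

353.12 g


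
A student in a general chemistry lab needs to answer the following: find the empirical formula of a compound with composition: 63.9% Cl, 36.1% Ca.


Assume 100 g sample. Moles of each element:
  Cl: 63.9/35.45 = 1.803 mol
  Ca: 36.1/40.08 = 0.901 mol
Divide by smallest (0.901):
  Cl: 1.803/0.901 = 2.0
  Ca: 0.901/0.901 = 1.0
Empirical formula: CaCl2

CaCl2


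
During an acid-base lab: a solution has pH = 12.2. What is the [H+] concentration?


[H+] = 10^(-pH) = 10^(-12.2)
= 6.31×10^-13 M

6.31×10^-13 M


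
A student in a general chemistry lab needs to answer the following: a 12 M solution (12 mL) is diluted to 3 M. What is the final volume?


C1V1 = C2V2
12 × 12 = 3 × V2
V2 = 144/3 = 48.0 mL

48.0 mL


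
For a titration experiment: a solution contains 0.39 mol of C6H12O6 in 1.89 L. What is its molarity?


M = n/V = 0.39/1.89 = 0.206 mol/L

0.206 M


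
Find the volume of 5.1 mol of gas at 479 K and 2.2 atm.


PV = nRT  (R = 0.08206 L·atm/(mol·K))
V = nRT/P = 5.1×0.08206×479/2.2
= 91.12 L

91.12 L


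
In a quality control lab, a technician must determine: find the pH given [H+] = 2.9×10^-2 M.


pH = -log10([H+]) = -log10(2.9×10^-2)
= 2 - log10(2.9)
= 2 - 0.46
= 1.54

1.54


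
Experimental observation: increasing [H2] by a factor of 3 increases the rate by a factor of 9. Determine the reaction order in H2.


rate ∝ [H2]^n
3^n = 9 → n = 2
Order in H2: 2

2


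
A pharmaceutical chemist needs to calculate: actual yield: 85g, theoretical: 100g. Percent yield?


% yield = actual/theoretical × 100
= 85/100 × 100
= 85.0%

85.0%


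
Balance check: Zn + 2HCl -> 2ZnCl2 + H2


Equation: Zn + 2HCl -> 2ZnCl2 + H2
Check atoms: Cl: 2≠4, H: 2=2, Zn: 1≠2
Not balanced

No, not balanced


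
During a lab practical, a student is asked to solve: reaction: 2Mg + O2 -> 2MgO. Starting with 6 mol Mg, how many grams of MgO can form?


Mole ratio MgO:Mg = 2:2
n(MgO) = 6 × 2/2 = 6.000 mol
mass = 6.000 × 40.31 = 241.86 g

241.86 g


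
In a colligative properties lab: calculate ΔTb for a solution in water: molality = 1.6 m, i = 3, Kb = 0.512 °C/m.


ΔTb = Kb × m × i
= 0.512 × 1.6 × 3
= 2.4576 °C

2.4576 °C


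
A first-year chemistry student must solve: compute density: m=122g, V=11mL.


ρ = mass/volume
= 122/11
= 11.091 g/mL

11.091 g/mL


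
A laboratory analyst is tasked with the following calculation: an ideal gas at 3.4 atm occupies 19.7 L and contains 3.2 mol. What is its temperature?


PV = nRT  (R = 0.08206 L·atm/(mol·K))
T = PV/(nR) = 3.4×19.7/(3.2×0.08206)
= 66.98/0.262592
= 255.07 K

255.07 K


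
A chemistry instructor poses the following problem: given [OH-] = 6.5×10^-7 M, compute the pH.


pOH = -log10([OH-]) = -log10(6.5×10^-7)
= 7 - log10(6.5) = 6.19
pH = 14 - pOH = 14 - 6.19 = 7.81

7.81


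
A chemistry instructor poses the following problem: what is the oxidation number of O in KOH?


O is usually -2
Oxidation number: -2

-2


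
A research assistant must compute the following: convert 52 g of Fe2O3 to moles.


M(Fe2O3) = 159.7 g/mol
n = mass/M = 52/159.7 = 0.3256 mol

0.3256 mol


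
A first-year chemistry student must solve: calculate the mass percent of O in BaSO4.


M(BaSO4) = 1×137.33 + 1×32.07 + 4×16.0 = 233.40 g/mol
Mass of O = 4 × 16.0 = 64.00 g/mol
% O = 64.00/233.40 × 100 = 27.42%

27.42%


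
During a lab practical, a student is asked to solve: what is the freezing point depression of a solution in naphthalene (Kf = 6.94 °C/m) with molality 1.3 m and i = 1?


ΔTf = Kf × m × i
= 6.94 × 1.3 × 1
= 9.022 °C

9.022 °C


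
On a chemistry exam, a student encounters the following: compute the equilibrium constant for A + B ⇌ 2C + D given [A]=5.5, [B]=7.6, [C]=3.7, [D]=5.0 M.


Kc = [C]^2[D]/([A][B])
= (3.7^2 × 5.0^1)/(5.5^1 × 7.6^1)
= 68.45/41.8
= 1.638

1.638


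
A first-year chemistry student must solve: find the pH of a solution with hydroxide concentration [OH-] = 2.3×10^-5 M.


pOH = -log10([OH-]) = -log10(2.3×10^-5)
= 5 - log10(2.3) = 4.64
pH = 14 - pOH = 14 - 4.64 = 9.36

9.36


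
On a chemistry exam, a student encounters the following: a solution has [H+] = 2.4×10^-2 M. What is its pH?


pH = -log10([H+]) = -log10(2.4×10^-2)
= 2 - log10(2.4)
= 2 - 0.38
= 1.62

1.62


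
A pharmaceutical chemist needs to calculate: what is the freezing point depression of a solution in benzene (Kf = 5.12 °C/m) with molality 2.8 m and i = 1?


ΔTf = Kf × m × i
= 5.12 × 2.8 × 1
= 14.336 °C

14.336 °C


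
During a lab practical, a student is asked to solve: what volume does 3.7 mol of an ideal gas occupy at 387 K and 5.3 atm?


PV = nRT  (R = 0.08206 L·atm/(mol·K))
V = nRT/P = 3.7×0.08206×387/5.3
= 22.17 L

22.17 L


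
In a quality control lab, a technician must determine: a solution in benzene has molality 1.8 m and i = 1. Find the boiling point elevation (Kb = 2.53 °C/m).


ΔTb = Kb × m × i
= 2.53 × 1.8 × 1
= 4.554 °C

4.554 °C


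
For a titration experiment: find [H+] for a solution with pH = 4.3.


[H+] = 10^(-pH) = 10^(-4.3)
= 5.01×10^-5 M

5.01×10^-5 M


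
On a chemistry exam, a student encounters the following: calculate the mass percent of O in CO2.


M(CO2) = 1×12.01 + 2×16.0 = 44.01 g/mol
Mass of O = 2 × 16.0 = 32.00 g/mol
% O = 32.00/44.01 × 100 = 72.71%

72.71%


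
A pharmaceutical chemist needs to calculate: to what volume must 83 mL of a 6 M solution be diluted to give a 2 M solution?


C1V1 = C2V2
6 × 83 = 2 × V2
V2 = 498/2 = 249.0 mL

249.0 mL


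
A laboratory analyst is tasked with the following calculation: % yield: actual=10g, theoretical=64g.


% yield = actual/theoretical × 100
= 10/64 × 100
= 15.62%

15.62%


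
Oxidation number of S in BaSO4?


(+2) + x + 4(-2) = 0, so x = +6
Oxidation number: +6

+6


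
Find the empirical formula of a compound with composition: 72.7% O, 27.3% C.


Assume 100 g sample. Moles of each element:
  O: 72.7/16.0 = 4.544 mol
  C: 27.3/12.01 = 2.273 mol
Divide by smallest (2.273):
  O: 4.544/2.273 = 2.0
  C: 2.273/2.273 = 1.0
Empirical formula: CO2

CO2


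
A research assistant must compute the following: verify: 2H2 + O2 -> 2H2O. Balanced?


Equation: 2H2 + O2 -> 2H2O
Check atoms: H: 4=4, O: 2=2
Balanced

Yes, balanced


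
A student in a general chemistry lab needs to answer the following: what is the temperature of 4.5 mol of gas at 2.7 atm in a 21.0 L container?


PV = nRT  (R = 0.08206 L·atm/(mol·K))
T = PV/(nR) = 2.7×21.0/(4.5×0.08206)
= 56.70/0.369270
= 153.55 K

153.55 K


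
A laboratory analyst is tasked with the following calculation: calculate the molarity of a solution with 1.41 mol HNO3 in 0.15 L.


M = n/V = 1.41/0.15 = 9.400 mol/L

9.400 M


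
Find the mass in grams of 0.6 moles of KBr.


M(KBr) = 119.0 g/mol
mass = n × M = 0.6 × 119.0 = 71.40 g

71.40 g


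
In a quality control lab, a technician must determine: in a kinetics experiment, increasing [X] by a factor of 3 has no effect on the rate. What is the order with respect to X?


rate ∝ [X]^n
rate ∝ [X]^0
Order in X: 0

0


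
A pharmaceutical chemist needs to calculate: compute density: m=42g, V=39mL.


ρ = mass/volume
= 42/39
= 1.077 g/mL

1.077 g/mL


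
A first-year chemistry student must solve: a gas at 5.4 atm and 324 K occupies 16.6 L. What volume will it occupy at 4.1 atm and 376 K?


P1V1/T1 = P2V2/T2
V2 = P1V1T2/(T1P2)
= 5.4×16.6×376/(324×4.1)
= 25.372 L

25.372 L


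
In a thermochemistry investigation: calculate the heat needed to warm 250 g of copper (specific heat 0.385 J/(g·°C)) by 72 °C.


q = mcΔT = 250 × 0.385 × 72
= 6930.00 J

6930.00 J


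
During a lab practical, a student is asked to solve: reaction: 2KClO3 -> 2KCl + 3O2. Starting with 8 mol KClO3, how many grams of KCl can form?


Mole ratio KCl:KClO3 = 2:2
n(KCl) = 8 × 2/2 = 8.000 mol
mass = 8.000 × 74.55 = 596.4 g

596.4 g


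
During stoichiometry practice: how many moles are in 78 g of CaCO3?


M(CaCO3) = 100.09 g/mol
n = mass/M = 78/100.09 = 0.7793 mol

0.7793 mol


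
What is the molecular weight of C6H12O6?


M(C6H12O6) = 6×12.01 + 12×1.008 + 6×16.0
= 72.06 + 12.1 + 96.0
= 180.16 g/mol

180.16 g/mol


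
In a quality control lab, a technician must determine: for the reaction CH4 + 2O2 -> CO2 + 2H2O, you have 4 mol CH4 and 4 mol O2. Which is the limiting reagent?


Mole ratio available / coefficient:
  CH4: 4/1 = 4.000
  O2: 4/2 = 2.000
Smaller ratio is limiting.

O2


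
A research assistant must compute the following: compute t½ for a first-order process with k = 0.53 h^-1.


t½ = ln2/k = 0.693147/(0.53 h^-1)
= 1.308 h

1.308 h


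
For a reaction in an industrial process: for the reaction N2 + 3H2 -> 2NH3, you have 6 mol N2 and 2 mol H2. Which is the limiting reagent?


Mole ratio available / coefficient:
  N2: 6/1 = 6.000
  H2: 2/3 = 0.667
Smaller ratio is limiting.

H2


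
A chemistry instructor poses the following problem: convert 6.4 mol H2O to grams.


M(H2O) = 18.02 g/mol
mass = n × M = 6.4 × 18.02 = 115.33 g

115.33 g


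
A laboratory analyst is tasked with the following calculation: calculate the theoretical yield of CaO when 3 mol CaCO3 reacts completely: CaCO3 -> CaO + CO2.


Mole ratio CaO:CaCO3 = 1:1
n(CaO) = 3 × 1/1 = 3.000 mol
mass = 3.000 × 56.08 = 168.24 g

168.24 g


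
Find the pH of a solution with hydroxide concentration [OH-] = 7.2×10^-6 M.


pOH = -log10([OH-]) = -log10(7.2×10^-6)
= 6 - log10(7.2) = 5.14
pH = 14 - pOH = 14 - 5.14 = 8.86

8.86


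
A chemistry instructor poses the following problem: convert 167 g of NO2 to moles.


M(NO2) = 46.01 g/mol
n = mass/M = 167/46.01 = 3.6296 mol

3.6296 mol


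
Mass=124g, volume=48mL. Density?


ρ = mass/volume
= 124/48
= 2.583 g/mL

2.583 g/mL


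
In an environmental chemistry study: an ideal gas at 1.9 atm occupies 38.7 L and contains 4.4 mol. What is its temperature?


PV = nRT  (R = 0.08206 L·atm/(mol·K))
T = PV/(nR) = 1.9×38.7/(4.4×0.08206)
= 73.53/0.361064
= 203.65 K

203.65 K


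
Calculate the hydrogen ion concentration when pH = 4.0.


[H+] = 10^(-pH) = 10^(-4.0)
= 1.0×10^-4 M

1.0×10^-4 M


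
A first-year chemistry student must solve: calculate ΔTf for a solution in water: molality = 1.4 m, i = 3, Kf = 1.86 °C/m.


ΔTf = Kf × m × i
= 1.86 × 1.4 × 3
= 7.812 °C

7.812 °C


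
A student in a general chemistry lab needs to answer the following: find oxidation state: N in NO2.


x + 2(-2) = 0, so x = +4
Oxidation number: +4

+4


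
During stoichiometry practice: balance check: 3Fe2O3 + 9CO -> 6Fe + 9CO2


Equation: 3Fe2O3 + 9CO -> 6Fe + 9CO2
Check atoms: C: 9=9, Fe: 6=6, O: 18=18
Balanced

Yes, balanced


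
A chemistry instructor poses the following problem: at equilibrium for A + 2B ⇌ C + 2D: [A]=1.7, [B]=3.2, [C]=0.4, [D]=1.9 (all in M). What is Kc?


Kc = [C][D]^2/([A][B]^2)
= (0.4^1 × 1.9^2)/(1.7^1 × 3.2^2)
= 1.444/17.408
= 0.08295

0.08295


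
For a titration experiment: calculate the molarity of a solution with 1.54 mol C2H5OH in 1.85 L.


M = n/V = 1.54/1.85 = 0.832 mol/L

0.832 M


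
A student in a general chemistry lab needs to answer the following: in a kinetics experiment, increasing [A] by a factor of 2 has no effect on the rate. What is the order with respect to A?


rate ∝ [A]^n
rate ∝ [A]^0
Order in A: 0

0


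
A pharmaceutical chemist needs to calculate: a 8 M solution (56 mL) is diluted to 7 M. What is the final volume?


C1V1 = C2V2
8 × 56 = 7 × V2
V2 = 448/7 = 64.0 mL

64.0 mL


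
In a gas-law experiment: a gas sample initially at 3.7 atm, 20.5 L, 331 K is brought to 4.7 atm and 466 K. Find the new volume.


P1V1/T1 = P2V2/T2
V2 = P1V1T2/(T1P2)
= 3.7×20.5×466/(331×4.7)
= 22.72 L

22.72 L


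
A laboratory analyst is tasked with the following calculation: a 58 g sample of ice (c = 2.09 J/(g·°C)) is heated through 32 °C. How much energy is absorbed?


q = mcΔT = 58 × 2.09 × 32
= 3879.04 J

3879.04 J


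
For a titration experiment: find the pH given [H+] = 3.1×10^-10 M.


pH = -log10([H+]) = -log10(3.1×10^-10)
= 10 - log10(3.1)
= 10 - 0.49
= 9.51

9.51


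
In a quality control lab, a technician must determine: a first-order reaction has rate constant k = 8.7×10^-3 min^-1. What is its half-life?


t½ = ln2/k = 0.693147/(8.7×10^-3 min^-1)
= 79.67 min

79.67 min


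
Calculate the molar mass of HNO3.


M(HNO3) = 1×1.008 + 1×14.01 + 3×16.0
= 1.01 + 14.01 + 48.0
= 63.02 g/mol

63.02 g/mol


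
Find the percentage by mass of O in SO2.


M(SO2) = 1×32.07 + 2×16.0 = 64.07 g/mol
Mass of O = 2 × 16.0 = 32.00 g/mol
% O = 32.00/64.07 × 100 = 49.95%

49.95%


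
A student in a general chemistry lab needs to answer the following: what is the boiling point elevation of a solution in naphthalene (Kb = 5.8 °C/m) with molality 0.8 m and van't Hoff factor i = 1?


ΔTb = Kb × m × i
= 5.8 × 0.8 × 1
= 4.64 °C

4.64 °C


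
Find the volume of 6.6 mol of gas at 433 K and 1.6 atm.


PV = nRT  (R = 0.08206 L·atm/(mol·K))
V = nRT/P = 6.6×0.08206×433/1.6
= 146.569 L

146.569 L


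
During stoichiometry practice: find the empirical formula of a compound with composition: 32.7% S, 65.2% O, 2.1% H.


Assume 100 g sample. Moles of each element:
  S: 32.7/32.07 = 1.02 mol
  O: 65.2/16.0 = 4.075 mol
  H: 2.1/1.008 = 2.083 mol
Divide by smallest (1.02):
  S: 1.02/1.02 = 1.0
  O: 4.075/1.02 = 4.0
  H: 2.083/1.02 = 2.04
Empirical formula: H2SO4

H2SO4


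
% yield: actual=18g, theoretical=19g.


% yield = actual/theoretical × 100
= 18/19 × 100
= 94.74%

94.74%


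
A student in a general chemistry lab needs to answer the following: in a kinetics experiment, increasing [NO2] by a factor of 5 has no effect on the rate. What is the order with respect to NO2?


rate ∝ [NO2]^n
rate ∝ [NO2]^0
Order in NO2: 0

0


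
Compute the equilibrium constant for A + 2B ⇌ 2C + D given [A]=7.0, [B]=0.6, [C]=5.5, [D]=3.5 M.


Kc = [C]^2[D]/([A][B]^2)
= (5.5^2 × 3.5^1)/(7.0^1 × 0.6^2)
= 105.875/2.52
= 42.01

42.01


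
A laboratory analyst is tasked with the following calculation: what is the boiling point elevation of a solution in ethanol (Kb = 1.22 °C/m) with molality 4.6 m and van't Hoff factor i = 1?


ΔTb = Kb × m × i
= 1.22 × 4.6 × 1
= 5.612 °C

5.612 °C


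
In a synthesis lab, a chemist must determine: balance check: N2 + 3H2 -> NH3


Equation: N2 + 3H2 -> NH3
Check atoms: H: 6≠3, N: 2≠1
Not balanced

No, not balanced


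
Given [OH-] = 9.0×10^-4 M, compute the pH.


pOH = -log10([OH-]) = -log10(9.0×10^-4)
= 4 - log10(9.0) = 3.05
pH = 14 - pOH = 14 - 3.05 = 10.95

10.95


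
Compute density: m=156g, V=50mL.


ρ = mass/volume
= 156/50
= 3.12 g/mL

3.12 g/mL


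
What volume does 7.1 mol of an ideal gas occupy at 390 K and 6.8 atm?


PV = nRT  (R = 0.08206 L·atm/(mol·K))
V = nRT/P = 7.1×0.08206×390/6.8
= 33.415 L

33.415 L


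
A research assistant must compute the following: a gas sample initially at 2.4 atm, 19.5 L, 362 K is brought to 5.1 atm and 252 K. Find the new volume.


P1V1/T1 = P2V2/T2
V2 = P1V1T2/(T1P2)
= 2.4×19.5×252/(362×5.1)
= 6.388 L

6.388 L


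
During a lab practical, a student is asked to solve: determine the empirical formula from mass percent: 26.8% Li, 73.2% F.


Assume 100 g sample. Moles of each element:
  Li: 26.8/6.94 = 3.862 mol
  F: 73.2/19.0 = 3.853 mol
Divide by smallest (3.853):
  Li: 3.862/3.853 = 1.0
  F: 3.853/3.853 = 1.0
Empirical formula: LiF

LiF


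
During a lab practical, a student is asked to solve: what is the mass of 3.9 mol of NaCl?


M(NaCl) = 58.44 g/mol
mass = n × M = 3.9 × 58.44 = 227.92 g

227.92 g


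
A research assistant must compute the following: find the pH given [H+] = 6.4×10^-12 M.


pH = -log10([H+]) = -log10(6.4×10^-12)
= 12 - log10(6.4)
= 12 - 0.81
= 11.19

11.19


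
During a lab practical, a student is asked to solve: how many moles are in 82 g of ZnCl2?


M(ZnCl2) = 136.28 g/mol
n = mass/M = 82/136.28 = 0.6017 mol

0.6017 mol


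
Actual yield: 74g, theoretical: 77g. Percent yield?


% yield = actual/theoretical × 100
= 74/77 × 100
= 96.1%

96.1%


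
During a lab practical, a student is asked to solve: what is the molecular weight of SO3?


M(SO3) = 1×32.07 + 3×16.0
= 32.07 + 48.0
= 80.07 g/mol

80.07 g/mol


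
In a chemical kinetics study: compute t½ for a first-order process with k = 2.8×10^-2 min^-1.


t½ = ln2/k = 0.693147/(2.8×10^-2 min^-1)
= 24.76 min

24.76 min


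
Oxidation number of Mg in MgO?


Group 2 metal: +2
Oxidation number: +2

+2


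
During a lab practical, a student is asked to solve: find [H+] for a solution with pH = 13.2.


[H+] = 10^(-pH) = 10^(-13.2)
= 6.31×10^-14 M

6.31×10^-14 M


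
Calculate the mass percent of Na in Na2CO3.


M(Na2CO3) = 2×22.99 + 1×12.01 + 3×16.0 = 105.99 g/mol
Mass of Na = 2 × 22.99 = 45.98 g/mol
% Na = 45.98/105.99 × 100 = 43.38%

43.38%


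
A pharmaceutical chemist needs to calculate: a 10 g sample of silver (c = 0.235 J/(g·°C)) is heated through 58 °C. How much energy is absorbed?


q = mcΔT = 10 × 0.235 × 58
= 136.30 J

136.30 J


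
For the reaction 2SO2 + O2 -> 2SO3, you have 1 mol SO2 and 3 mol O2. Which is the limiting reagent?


Mole ratio available / coefficient:
  SO2: 1/2 = 0.500
  O2: 3/1 = 3.000
Smaller ratio is limiting.

SO2


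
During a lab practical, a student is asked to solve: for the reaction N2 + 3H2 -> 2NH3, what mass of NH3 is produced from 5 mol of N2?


Mole ratio NH3:N2 = 2:1
n(NH3) = 5 × 2/1 = 10.000 mol
mass = 10.000 × 17.03 = 170.3 g

170.3 g


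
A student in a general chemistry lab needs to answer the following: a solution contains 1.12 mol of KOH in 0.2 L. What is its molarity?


M = n/V = 1.12/0.2 = 5.600 mol/L

5.600 M


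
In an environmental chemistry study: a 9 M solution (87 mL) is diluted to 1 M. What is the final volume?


C1V1 = C2V2
9 × 87 = 1 × V2
V2 = 783/1 = 783.0 mL

783.0 mL


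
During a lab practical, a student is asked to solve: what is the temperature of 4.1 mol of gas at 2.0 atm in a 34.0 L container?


PV = nRT  (R = 0.08206 L·atm/(mol·K))
T = PV/(nR) = 2.0×34.0/(4.1×0.08206)
= 68.00/0.336446
= 202.11 K

202.11 K


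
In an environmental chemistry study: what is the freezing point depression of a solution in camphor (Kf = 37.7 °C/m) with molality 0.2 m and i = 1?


ΔTf = Kf × m × i
= 37.7 × 0.2 × 1
= 7.54 °C

7.54 °C


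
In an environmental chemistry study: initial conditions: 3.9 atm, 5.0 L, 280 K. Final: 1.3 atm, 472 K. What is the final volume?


P1V1/T1 = P2V2/T2
V2 = P1V1T2/(T1P2)
= 3.9×5.0×472/(280×1.3)
= 25.286 L

25.286 L


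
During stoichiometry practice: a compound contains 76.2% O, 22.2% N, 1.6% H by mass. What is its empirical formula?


Assume 100 g sample. Moles of each element:
  O: 76.2/16.0 = 4.763 mol
  N: 22.2/14.01 = 1.585 mol
  H: 1.6/1.008 = 1.587 mol
Divide by smallest (1.585):
  O: 4.763/1.585 = 3.01
  N: 1.585/1.585 = 1.0
  H: 1.587/1.585 = 1.0
Empirical formula: HNO3

HNO3


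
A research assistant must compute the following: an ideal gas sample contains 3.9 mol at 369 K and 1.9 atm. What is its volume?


PV = nRT  (R = 0.08206 L·atm/(mol·K))
V = nRT/P = 3.9×0.08206×369/1.9
= 62.154 L

62.154 L


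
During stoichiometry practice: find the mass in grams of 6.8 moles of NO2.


M(NO2) = 46.01 g/mol
mass = n × M = 6.8 × 46.01 = 312.87 g

312.87 g


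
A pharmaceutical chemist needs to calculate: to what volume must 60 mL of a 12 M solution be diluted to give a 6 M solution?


C1V1 = C2V2
12 × 60 = 6 × V2
V2 = 720/6 = 120.0 mL

120.0 mL


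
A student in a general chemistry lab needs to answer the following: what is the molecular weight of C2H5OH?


M(C2H5OH) = 2×12.01 + 6×1.008 + 1×16.0
= 24.02 + 6.05 + 16.0
= 46.07 g/mol

46.07 g/mol


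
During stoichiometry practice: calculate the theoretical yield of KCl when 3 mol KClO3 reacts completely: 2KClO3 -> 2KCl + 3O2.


Mole ratio KCl:KClO3 = 2:2
n(KCl) = 3 × 2/2 = 3.000 mol
mass = 3.000 × 74.55 = 223.65 g

223.65 g


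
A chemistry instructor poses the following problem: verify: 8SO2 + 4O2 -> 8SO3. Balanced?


Equation: 8SO2 + 4O2 -> 8SO3
Check atoms: O: 24=24, S: 8=8
Balanced

Yes, balanced


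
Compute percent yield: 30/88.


% yield = actual/theoretical × 100
= 30/88 × 100
= 34.09%

34.09%


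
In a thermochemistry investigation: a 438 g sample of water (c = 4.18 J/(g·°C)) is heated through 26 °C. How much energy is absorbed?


q = mcΔT = 438 × 4.18 × 26
= 47601.84 J

47601.84 J


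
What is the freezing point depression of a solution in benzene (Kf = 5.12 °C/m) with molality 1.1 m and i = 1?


ΔTf = Kf × m × i
= 5.12 × 1.1 × 1
= 5.632 °C

5.632 °C


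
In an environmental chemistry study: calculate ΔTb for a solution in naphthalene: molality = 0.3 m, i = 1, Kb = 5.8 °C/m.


ΔTb = Kb × m × i
= 5.8 × 0.3 × 1
= 1.74 °C

1.74 °C


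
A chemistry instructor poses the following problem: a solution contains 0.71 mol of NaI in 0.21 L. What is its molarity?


M = n/V = 0.71/0.21 = 3.381 mol/L

3.381 M


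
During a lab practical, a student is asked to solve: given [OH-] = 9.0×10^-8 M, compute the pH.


pOH = -log10([OH-]) = -log10(9.0×10^-8)
= 8 - log10(9.0) = 7.05
pH = 14 - pOH = 14 - 7.05 = 6.95

6.95


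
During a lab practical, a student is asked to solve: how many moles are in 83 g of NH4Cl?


M(NH4Cl) = 53.49 g/mol
n = mass/M = 83/53.49 = 1.5517 mol

1.5517 mol


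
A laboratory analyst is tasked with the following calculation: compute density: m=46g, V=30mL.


ρ = mass/volume
= 46/30
= 1.533 g/mL

1.533 g/mL


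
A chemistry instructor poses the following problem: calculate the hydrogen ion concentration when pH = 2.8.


[H+] = 10^(-pH) = 10^(-2.8)
= 1.58×10^-3 M

1.58×10^-3 M


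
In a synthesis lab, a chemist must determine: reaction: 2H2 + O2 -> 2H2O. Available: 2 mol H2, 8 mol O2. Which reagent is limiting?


Mole ratio available / coefficient:
  H2: 2/2 = 1.000
  O2: 8/1 = 8.000
Smaller ratio is limiting.

H2


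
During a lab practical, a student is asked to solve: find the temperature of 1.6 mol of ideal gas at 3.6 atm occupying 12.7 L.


PV = nRT  (R = 0.08206 L·atm/(mol·K))
T = PV/(nR) = 3.6×12.7/(1.6×0.08206)
= 45.72/0.131296
= 348.22 K

348.22 K


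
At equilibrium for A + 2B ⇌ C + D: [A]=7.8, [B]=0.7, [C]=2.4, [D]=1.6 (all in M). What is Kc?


Kc = [C][D]/([A][B]^2)
= (2.4^1 × 1.6^1)/(7.8^1 × 0.7^2)
= 3.84/3.822
= 1.005

1.005


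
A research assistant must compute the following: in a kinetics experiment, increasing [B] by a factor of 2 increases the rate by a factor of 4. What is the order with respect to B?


rate ∝ [B]^n
2^n = 4 → n = 2
Order in B: 2

2


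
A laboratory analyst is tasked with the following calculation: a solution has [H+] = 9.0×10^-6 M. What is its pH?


pH = -log10([H+]) = -log10(9.0×10^-6)
= 6 - log10(9.0)
= 6 - 0.95
= 5.05

5.05


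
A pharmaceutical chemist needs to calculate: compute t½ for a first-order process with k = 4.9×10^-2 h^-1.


t½ = ln2/k = 0.693147/(4.9×10^-2 h^-1)
= 14.15 h

14.15 h


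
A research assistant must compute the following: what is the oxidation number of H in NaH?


H with a metal (hydride): -1
Oxidation number: -1

-1


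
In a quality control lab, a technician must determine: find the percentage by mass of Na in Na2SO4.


M(Na2SO4) = 2×22.99 + 1×32.07 + 4×16.0 = 142.05 g/mol
Mass of Na = 2 × 22.99 = 45.98 g/mol
% Na = 45.98/142.05 × 100 = 32.37%

32.37%


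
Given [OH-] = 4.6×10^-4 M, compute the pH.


pOH = -log10([OH-]) = -log10(4.6×10^-4)
= 4 - log10(4.6) = 3.34
pH = 14 - pOH = 14 - 3.34 = 10.66

10.66


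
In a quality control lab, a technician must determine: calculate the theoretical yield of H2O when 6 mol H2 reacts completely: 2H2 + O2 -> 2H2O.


Mole ratio H2O:H2 = 2:2
n(H2O) = 6 × 2/2 = 6.000 mol
mass = 6.000 × 18.02 = 108.12 g

108.12 g


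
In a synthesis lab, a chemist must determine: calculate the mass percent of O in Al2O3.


M(Al2O3) = 2×26.98 + 3×16.0 = 101.96 g/mol
Mass of O = 3 × 16.0 = 48.00 g/mol
% O = 48.00/101.96 × 100 = 47.08%

47.08%


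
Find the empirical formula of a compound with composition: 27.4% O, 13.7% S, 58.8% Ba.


Assume 100 g sample. Moles of each element:
  O: 27.4/16.0 = 1.712 mol
  S: 13.7/32.07 = 0.427 mol
  Ba: 58.8/137.33 = 0.428 mol
Divide by smallest (0.427):
  O: 1.712/0.427 = 4.01
  S: 0.427/0.427 = 1.0
  Ba: 0.428/0.427 = 1.0
Empirical formula: BaSO4

BaSO4


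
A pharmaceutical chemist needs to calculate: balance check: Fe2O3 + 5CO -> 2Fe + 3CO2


Equation: Fe2O3 + 5CO -> 2Fe + 3CO2
Check atoms: C: 5≠3, Fe: 2=2, O: 8≠6
Not balanced

No, not balanced


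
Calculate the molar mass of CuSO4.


M(CuSO4) = 1×63.55 + 1×32.07 + 4×16.0
= 63.55 + 32.07 + 64.0
= 159.62 g/mol

159.62 g/mol


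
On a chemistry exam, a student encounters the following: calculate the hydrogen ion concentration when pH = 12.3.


[H+] = 10^(-pH) = 10^(-12.3)
= 5.01×10^-13 M

5.01×10^-13 M


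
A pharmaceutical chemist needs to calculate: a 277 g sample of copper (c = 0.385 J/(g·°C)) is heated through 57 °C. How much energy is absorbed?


q = mcΔT = 277 × 0.385 × 57
= 6078.77 J

6078.77 J


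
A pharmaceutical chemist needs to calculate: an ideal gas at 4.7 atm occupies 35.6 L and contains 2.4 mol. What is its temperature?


PV = nRT  (R = 0.08206 L·atm/(mol·K))
T = PV/(nR) = 4.7×35.6/(2.4×0.08206)
= 167.32/0.196944
= 849.58 K

849.58 K


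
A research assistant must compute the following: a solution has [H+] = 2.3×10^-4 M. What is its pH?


pH = -log10([H+]) = -log10(2.3×10^-4)
= 4 - log10(2.3)
= 4 - 0.36
= 3.64

3.64


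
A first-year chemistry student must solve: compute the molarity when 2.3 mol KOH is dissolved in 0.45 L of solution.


M = n/V = 2.3/0.45 = 5.111 mol/L

5.111 M


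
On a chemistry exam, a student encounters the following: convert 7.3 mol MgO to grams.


M(MgO) = 40.31 g/mol
mass = n × M = 7.3 × 40.31 = 294.26 g

294.26 g


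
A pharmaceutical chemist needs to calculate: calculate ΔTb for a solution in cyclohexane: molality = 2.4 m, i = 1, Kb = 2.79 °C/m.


ΔTb = Kb × m × i
= 2.79 × 2.4 × 1
= 6.696 °C

6.696 °C


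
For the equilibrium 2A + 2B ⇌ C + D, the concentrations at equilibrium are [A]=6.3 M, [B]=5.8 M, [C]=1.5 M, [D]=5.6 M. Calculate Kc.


Kc = [C][D]/([A]^2[B]^2)
= (1.5^1 × 5.6^1)/(6.3^2 × 5.8^2)
= 8.4/1335.1716
= 0.006291

0.006291


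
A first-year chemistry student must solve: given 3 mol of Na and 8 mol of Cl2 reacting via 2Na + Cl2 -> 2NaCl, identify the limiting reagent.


Mole ratio available / coefficient:
  Na: 3/2 = 1.500
  Cl2: 8/1 = 8.000
Smaller ratio is limiting.

Na


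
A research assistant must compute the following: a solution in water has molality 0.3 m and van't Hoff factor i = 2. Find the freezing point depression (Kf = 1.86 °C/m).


ΔTf = Kf × m × i
= 1.86 × 0.3 × 2
= 1.116 °C

1.116 °C


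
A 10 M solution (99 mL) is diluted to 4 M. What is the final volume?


C1V1 = C2V2
10 × 99 = 4 × V2
V2 = 990/4 = 247.5 mL

247.5 mL


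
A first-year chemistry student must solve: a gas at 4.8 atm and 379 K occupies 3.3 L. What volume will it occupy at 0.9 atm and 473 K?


P1V1/T1 = P2V2/T2
V2 = P1V1T2/(T1P2)
= 4.8×3.3×473/(379×0.9)
= 21.965 L

21.965 L


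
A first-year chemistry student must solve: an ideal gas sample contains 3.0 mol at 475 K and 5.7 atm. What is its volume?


PV = nRT  (R = 0.08206 L·atm/(mol·K))
V = nRT/P = 3.0×0.08206×475/5.7
= 20.515 L

20.515 L


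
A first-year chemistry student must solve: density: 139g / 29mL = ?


ρ = mass/volume
= 139/29
= 4.793 g/mL

4.793 g/mL


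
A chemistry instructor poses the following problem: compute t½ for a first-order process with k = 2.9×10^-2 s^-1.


t½ = ln2/k = 0.693147/(2.9×10^-2 s^-1)
= 23.90 s

23.90 s


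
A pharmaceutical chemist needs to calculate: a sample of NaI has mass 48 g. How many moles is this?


M(NaI) = 149.89 g/mol
n = mass/M = 48/149.89 = 0.3202 mol

0.3202 mol


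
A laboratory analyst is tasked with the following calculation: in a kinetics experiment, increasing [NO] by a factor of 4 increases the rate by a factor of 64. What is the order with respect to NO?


rate ∝ [NO]^n
4^n = 64 → n = 3
Order in NO: 3

3


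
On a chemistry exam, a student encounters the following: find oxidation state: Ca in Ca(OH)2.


Group 2 metal: +2
Oxidation number: +2

+2


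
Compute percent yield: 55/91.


% yield = actual/theoretical × 100
= 55/91 × 100
= 60.44%

60.44%


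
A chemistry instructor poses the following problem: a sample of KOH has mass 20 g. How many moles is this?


M(KOH) = 56.11 g/mol
n = mass/M = 20/56.11 = 0.3564 mol

0.3564 mol


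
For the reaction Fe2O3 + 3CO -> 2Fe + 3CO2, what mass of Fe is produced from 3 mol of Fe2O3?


Mole ratio Fe:Fe2O3 = 2:1
n(Fe) = 3 × 2/1 = 6.000 mol
mass = 6.000 × 55.85 = 335.1 g

335.1 g


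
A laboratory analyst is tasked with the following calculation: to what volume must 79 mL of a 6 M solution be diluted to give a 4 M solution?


C1V1 = C2V2
6 × 79 = 4 × V2
V2 = 474/4 = 118.5 mL

118.5 mL


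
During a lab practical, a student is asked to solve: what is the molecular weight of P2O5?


M(P2O5) = 2×30.97 + 5×16.0
= 61.94 + 80.0
= 141.94 g/mol

141.94 g/mol


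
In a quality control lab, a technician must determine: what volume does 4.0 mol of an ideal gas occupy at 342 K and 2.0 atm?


PV = nRT  (R = 0.08206 L·atm/(mol·K))
V = nRT/P = 4.0×0.08206×342/2.0
= 56.129 L

56.129 L


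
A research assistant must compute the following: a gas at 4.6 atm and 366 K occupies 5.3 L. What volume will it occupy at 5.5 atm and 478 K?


P1V1/T1 = P2V2/T2
V2 = P1V1T2/(T1P2)
= 4.6×5.3×478/(366×5.5)
= 5.789 L

5.789 L


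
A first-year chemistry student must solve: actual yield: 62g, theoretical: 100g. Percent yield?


% yield = actual/theoretical × 100
= 62/100 × 100
= 62.0%

62.0%


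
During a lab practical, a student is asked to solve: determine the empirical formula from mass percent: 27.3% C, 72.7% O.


Assume 100 g sample. Moles of each element:
  C: 27.3/12.01 = 2.273 mol
  O: 72.7/16.0 = 4.544 mol
Divide by smallest (2.273):
  C: 2.273/2.273 = 1.0
  O: 4.544/2.273 = 2.0
Empirical formula: CO2

CO2


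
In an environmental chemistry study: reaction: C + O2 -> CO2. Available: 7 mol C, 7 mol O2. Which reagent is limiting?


Mole ratio available / coefficient:
  C: 7/1 = 7.000
  O2: 7/1 = 7.000
Smaller ratio is limiting.

neither (stoichiometric); C and O2 are fully consumed


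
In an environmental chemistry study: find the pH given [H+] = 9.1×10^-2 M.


pH = -log10([H+]) = -log10(9.1×10^-2)
= 2 - log10(9.1)
= 2 - 0.96
= 1.04

1.04


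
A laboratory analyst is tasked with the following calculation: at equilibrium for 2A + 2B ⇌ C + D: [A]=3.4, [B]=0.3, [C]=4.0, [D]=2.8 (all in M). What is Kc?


Kc = [C][D]/([A]^2[B]^2)
= (4.0^1 × 2.8^1)/(3.4^2 × 0.3^2)
= 11.2/1.0404
= 10.77

10.77


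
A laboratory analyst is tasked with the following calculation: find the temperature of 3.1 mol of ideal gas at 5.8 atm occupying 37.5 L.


PV = nRT  (R = 0.08206 L·atm/(mol·K))
T = PV/(nR) = 5.8×37.5/(3.1×0.08206)
= 217.50/0.254386
= 855.00 K

855.00 K


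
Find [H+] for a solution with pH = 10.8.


[H+] = 10^(-pH) = 10^(-10.8)
= 1.58×10^-11 M

1.58×10^-11 M


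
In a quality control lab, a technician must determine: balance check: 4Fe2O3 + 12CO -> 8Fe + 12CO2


Equation: 4Fe2O3 + 12CO -> 8Fe + 12CO2
Check atoms: C: 12=12, Fe: 8=8, O: 24=24
Balanced

Yes, balanced


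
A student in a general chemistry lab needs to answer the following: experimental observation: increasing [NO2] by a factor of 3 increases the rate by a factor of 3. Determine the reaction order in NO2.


rate ∝ [NO2]^n
3^n = 3 → n = 1
Order in NO2: 1

1


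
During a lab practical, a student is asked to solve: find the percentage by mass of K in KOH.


M(KOH) = 1×39.1 + 1×16.0 + 1×1.008 = 56.108 g/mol
Mass of K = 1 × 39.1 = 39.10 g/mol
% K = 39.10/56.108 × 100 = 69.69%

69.69%


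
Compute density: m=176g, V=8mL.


ρ = mass/volume
= 176/8
= 22.0 g/mL

22.0 g/mL


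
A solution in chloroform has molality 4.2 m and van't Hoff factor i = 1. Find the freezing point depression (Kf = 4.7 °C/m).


ΔTf = Kf × m × i
= 4.7 × 4.2 × 1
= 19.74 °C

19.74 °C


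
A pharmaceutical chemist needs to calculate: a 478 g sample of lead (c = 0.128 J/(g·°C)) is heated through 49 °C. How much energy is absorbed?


q = mcΔT = 478 × 0.128 × 49
= 2998.02 J

2998.02 J


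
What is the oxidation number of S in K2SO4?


2(+1) + x + 4(-2) = 0, so x = +6
Oxidation number: +6

+6


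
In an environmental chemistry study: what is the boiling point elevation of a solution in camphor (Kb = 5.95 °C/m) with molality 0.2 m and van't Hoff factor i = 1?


ΔTb = Kb × m × i
= 5.95 × 0.2 × 1
= 1.19 °C

1.19 °C


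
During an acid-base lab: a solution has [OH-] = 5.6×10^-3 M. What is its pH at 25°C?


pOH = -log10([OH-]) = -log10(5.6×10^-3)
= 3 - log10(5.6) = 2.25
pH = 14 - pOH = 14 - 2.25 = 11.75

11.75


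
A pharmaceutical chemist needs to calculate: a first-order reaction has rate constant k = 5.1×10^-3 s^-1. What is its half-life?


t½ = ln2/k = 0.693147/(5.1×10^-3 s^-1)
= 135.9 s

135.9 s


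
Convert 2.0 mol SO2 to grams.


M(SO2) = 64.07 g/mol
mass = n × M = 2.0 × 64.07 = 128.14 g

128.14 g


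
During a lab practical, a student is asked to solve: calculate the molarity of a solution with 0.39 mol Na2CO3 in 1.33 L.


M = n/V = 0.39/1.33 = 0.293 mol/L

0.293 M


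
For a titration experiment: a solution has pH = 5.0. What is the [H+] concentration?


[H+] = 10^(-pH) = 10^(-5.0)
= 1.0×10^-5 M

1.0×10^-5 M


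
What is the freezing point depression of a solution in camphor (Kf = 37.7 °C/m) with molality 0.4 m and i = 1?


ΔTf = Kf × m × i
= 37.7 × 0.4 × 1
= 15.08 °C

15.08 °C


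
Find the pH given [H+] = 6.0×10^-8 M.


pH = -log10([H+]) = -log10(6.0×10^-8)
= 8 - log10(6.0)
= 8 - 0.78
= 7.22

7.22


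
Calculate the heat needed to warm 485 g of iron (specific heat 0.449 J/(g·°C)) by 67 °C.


q = mcΔT = 485 × 0.449 × 67
= 14590.26 J

14590.26 J


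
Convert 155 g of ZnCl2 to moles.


M(ZnCl2) = 136.28 g/mol
n = mass/M = 155/136.28 = 1.1374 mol

1.1374 mol


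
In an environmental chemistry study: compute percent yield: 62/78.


% yield = actual/theoretical × 100
= 62/78 × 100
= 79.49%

79.49%


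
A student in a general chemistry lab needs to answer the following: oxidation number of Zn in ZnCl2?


Zn is +2
Oxidation number: +2

+2


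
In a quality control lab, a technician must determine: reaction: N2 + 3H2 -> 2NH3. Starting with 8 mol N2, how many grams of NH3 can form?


Mole ratio NH3:N2 = 2:1
n(NH3) = 8 × 2/1 = 16.000 mol
mass = 16.000 × 17.03 = 272.48 g

272.48 g


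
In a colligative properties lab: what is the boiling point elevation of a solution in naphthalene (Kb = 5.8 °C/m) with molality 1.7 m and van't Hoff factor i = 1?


ΔTb = Kb × m × i
= 5.8 × 1.7 × 1
= 9.86 °C

9.86 °C


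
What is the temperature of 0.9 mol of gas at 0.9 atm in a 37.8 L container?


PV = nRT  (R = 0.08206 L·atm/(mol·K))
T = PV/(nR) = 0.9×37.8/(0.9×0.08206)
= 34.02/0.073854
= 460.64 K

460.64 K


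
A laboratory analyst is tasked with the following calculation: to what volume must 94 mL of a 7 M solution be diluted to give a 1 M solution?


C1V1 = C2V2
7 × 94 = 1 × V2
V2 = 658/1 = 658.0 mL

658.0 mL


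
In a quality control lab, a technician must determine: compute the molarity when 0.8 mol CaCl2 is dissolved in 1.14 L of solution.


M = n/V = 0.8/1.14 = 0.702 mol/L

0.702 M


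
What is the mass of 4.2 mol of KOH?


M(KOH) = 56.11 g/mol
mass = n × M = 4.2 × 56.11 = 235.66 g

235.66 g


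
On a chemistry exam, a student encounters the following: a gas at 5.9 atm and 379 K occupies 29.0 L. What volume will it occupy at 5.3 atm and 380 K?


P1V1/T1 = P2V2/T2
V2 = P1V1T2/(T1P2)
= 5.9×29.0×380/(379×5.3)
= 32.368 L

32.368 L


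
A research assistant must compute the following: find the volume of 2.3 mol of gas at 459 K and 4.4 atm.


PV = nRT  (R = 0.08206 L·atm/(mol·K))
V = nRT/P = 2.3×0.08206×459/4.4
= 19.689 L

19.689 L


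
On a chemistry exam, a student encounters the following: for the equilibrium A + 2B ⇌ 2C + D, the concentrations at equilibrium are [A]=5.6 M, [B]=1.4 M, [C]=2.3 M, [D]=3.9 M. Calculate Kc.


Kc = [C]^2[D]/([A][B]^2)
= (2.3^2 × 3.9^1)/(5.6^1 × 1.4^2)
= 20.631/10.976
= 1.880

1.880


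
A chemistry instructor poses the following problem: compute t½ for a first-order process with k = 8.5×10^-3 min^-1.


t½ = ln2/k = 0.693147/(8.5×10^-3 min^-1)
= 81.55 min

81.55 min


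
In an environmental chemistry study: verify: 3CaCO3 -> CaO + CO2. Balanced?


Equation: 3CaCO3 -> CaO + CO2
Check atoms: C: 3≠1, Ca: 3≠1, O: 9≠3
Not balanced

No, not balanced


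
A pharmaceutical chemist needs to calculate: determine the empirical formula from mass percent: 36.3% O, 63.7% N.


Assume 100 g sample. Moles of each element:
  O: 36.3/16.0 = 2.269 mol
  N: 63.7/14.01 = 4.547 mol
Divide by smallest (2.269):
  O: 2.269/2.269 = 1.0
  N: 4.547/2.269 = 2.0
Empirical formula: N2O

N2O


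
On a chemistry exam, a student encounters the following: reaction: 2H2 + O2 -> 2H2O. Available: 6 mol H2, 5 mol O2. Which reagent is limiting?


Mole ratio available / coefficient:
  H2: 6/2 = 3.000
  O2: 5/1 = 5.000
Smaller ratio is limiting.

H2
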